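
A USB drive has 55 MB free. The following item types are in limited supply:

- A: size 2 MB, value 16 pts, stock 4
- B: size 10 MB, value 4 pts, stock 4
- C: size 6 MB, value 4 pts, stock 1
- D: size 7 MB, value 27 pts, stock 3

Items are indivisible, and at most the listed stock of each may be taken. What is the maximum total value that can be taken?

157 pts

Best selections within size 55 and stock limits:
- 4×A + 2×B + 1×C + 3×D: size 55, value 157
- 4×A + 1×B + 1×C + 3×D: size 45, value 153
Best: 157 pts.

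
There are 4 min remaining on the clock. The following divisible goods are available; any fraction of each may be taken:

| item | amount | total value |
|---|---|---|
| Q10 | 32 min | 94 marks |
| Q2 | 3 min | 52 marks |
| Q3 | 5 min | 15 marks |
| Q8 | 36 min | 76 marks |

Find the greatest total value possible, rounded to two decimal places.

Take in order of value per unit:
- Q2 (52/3 per unit): all 3 → value 52, running total 52.00
- Q3 (15/5 per unit): 1 of 5 → value 1×15/5 = 3.0000, running total 55.00
Total 55.00.

55.00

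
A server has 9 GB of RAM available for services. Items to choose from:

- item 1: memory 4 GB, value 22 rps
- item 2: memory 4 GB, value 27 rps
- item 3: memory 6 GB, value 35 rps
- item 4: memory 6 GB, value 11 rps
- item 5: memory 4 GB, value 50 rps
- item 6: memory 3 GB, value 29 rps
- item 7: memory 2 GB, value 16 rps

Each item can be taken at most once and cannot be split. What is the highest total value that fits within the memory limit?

95 rps

Check high-value combinations within 9 GB:
- item 5+item 6+item 7: memory 4+3+2=9, value 50+29+16=95
- item 5+item 6: memory 4+3=7, value 50+29=79
- item 2+item 5: memory 4+4=8, value 27+50=77
Best: 95 rps.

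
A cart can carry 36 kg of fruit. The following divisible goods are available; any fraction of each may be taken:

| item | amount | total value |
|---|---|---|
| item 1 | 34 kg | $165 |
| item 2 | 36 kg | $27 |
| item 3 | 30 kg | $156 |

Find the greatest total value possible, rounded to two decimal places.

Take in order of value per unit:
- item 3 (156/30 per unit): all 30 → value 156, running total 156.00
- item 1 (165/34 per unit): 6 of 34 → value 6×165/34 = 29.1176, running total 185.12
Total 185.12.

185.12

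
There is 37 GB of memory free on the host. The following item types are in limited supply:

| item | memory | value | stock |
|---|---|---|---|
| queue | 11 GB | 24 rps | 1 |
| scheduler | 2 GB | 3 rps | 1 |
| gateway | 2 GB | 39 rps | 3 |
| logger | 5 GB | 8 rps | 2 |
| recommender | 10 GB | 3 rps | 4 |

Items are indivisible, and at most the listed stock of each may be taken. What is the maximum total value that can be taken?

Best selections within memory 37 and stock limits:
- 1×queue + 1×scheduler + 3×gateway + 2×logger: memory 29, value 160
- 1×queue + 3×gateway + 2×logger + 1×recommender: memory 37, value 160
- 1×queue + 3×gateway + 2×logger: memory 27, value 157
- 1×queue + 1×scheduler + 3×gateway + 1×logger + 1×recommender: memory 34, value 155
Best: 160 rps.

160 rps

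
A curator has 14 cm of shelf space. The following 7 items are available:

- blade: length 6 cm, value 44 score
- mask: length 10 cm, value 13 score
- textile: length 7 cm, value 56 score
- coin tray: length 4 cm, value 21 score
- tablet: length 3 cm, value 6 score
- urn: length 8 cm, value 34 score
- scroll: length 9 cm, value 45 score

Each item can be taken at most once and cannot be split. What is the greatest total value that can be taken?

100 score

Check high-value combinations within 14 cm:
- blade+textile: length 6+7=13, value 44+56=100
- textile+coin tray+tablet: length 7+4+3=14, value 56+21+6=83
- blade+urn: length 6+8=14, value 44+34=78
- textile+coin tray: length 7+4=11, value 56+21=77
Best: 100 score.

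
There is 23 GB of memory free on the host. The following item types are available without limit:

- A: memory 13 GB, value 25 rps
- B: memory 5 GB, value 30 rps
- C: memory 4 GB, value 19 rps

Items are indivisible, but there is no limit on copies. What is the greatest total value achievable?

128 rps

Best value-per-unit is B at 30/5; filling with it alone gives 4×30 = 120.
Optimal mix: 3×B + 2×C → memory 23, value 128.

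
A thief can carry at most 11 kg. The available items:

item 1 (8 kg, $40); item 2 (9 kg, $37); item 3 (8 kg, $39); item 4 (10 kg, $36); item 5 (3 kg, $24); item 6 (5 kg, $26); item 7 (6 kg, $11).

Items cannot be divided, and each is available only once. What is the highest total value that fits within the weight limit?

Check high-value combinations within 11 kg:
- item 1+item 5: weight 8+3=11, value 40+24=64
- item 3+item 5: weight 8+3=11, value 39+24=63
- item 5+item 6: weight 3+5=8, value 24+26=50
Best: $64.

$64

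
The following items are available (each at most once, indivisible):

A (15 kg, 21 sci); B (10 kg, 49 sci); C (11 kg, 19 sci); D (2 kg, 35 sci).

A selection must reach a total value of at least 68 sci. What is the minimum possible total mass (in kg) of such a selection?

12

Subsets with value ≥ 68, sorted by total mass:
- B+D: mass 12, value 84
- B+C: mass 21, value 68
- B+C+D: mass 23, value 103
- A+B: mass 25, value 70
Minimum mass: 12 kg.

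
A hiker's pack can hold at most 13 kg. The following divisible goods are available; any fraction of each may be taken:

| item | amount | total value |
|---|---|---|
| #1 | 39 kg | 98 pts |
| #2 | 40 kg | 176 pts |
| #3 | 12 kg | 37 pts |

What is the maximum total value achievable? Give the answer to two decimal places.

Take in order of value per unit:
- #2 (176/40 per unit): 13 of 40 → value 13×176/40 = 57.2000, running total 57.20
Total 57.20.

57.20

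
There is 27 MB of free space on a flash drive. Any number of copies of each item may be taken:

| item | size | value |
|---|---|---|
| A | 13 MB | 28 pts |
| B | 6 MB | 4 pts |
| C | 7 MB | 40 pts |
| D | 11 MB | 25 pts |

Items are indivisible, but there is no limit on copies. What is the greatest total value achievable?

124 pts

Best value-per-unit is C at 40/7; filling with it alone gives 3×40 = 120.
Optimal mix: 1×B + 3×C → size 27, value 124.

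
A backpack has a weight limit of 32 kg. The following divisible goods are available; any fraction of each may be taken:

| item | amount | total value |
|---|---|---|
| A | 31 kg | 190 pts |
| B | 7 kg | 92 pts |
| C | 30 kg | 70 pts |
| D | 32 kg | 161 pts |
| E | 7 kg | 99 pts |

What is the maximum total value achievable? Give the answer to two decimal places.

Take in order of value per unit:
- E (99/7 per unit): all 7 → value 99, running total 99.00
- B (92/7 per unit): all 7 → value 92, running total 191.00
- A (190/31 per unit): 18 of 31 → value 18×190/31 = 110.3226, running total 301.32
Total 301.32.

301.32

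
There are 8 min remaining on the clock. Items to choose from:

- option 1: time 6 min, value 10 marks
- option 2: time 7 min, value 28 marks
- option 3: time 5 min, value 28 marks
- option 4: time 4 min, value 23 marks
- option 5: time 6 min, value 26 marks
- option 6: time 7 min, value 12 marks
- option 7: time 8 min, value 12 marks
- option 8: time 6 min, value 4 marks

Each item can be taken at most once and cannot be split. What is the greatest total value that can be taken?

28 marks

Check high-value combinations within 8 min:
- option 3: time 5, value 28
- option 2: time 7, value 28
- option 5: time 6, value 26
- option 4: time 4, value 23
Best: 28 marks.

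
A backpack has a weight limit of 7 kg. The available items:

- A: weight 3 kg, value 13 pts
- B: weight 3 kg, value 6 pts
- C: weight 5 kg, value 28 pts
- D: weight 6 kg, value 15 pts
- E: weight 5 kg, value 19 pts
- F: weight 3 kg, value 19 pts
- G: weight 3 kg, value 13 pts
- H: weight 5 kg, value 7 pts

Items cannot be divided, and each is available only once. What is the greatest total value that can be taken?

32 pts

Check high-value combinations within 7 kg:
- A+F: weight 3+3=6, value 13+19=32
- F+G: weight 3+3=6, value 19+13=32
- C: weight 5, value 28
- A+G: weight 3+3=6, value 13+13=26
Best: 32 pts.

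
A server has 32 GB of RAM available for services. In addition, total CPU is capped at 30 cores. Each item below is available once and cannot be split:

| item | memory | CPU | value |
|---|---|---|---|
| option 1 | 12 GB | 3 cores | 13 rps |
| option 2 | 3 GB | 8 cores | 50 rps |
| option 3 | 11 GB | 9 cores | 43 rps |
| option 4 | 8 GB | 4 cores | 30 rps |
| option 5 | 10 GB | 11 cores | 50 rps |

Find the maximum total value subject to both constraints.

143 rps

Feasible sets respecting both limits:
- option 2+option 3+option 5: memory 24, CPU 28, value 143
- option 2+option 4+option 5: memory 21, CPU 23, value 130
- option 2+option 3+option 4: memory 22, CPU 21, value 123
- option 3+option 4+option 5: memory 29, CPU 24, value 123
Best: 143 rps.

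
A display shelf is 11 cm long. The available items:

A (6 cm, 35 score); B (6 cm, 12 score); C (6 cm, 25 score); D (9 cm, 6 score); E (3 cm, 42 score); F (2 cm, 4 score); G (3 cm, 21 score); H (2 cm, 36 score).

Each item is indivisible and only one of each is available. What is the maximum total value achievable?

Check high-value combinations within 11 cm:
- A+E+H: length 6+3+2=11, value 35+42+36=113
- E+F+G+H: length 3+2+3+2=10, value 42+4+21+36=103
- C+E+H: length 6+3+2=11, value 25+42+36=103
Best: 113 score.

113 score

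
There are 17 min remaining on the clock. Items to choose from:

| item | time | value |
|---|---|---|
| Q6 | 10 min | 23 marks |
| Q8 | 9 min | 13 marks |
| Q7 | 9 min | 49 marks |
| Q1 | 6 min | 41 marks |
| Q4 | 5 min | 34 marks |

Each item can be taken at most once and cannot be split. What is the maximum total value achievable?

Check high-value combinations within 17 min:
- Q7+Q1: time 9+6=15, value 49+41=90
- Q7+Q4: time 9+5=14, value 49+34=83
- Q1+Q4: time 6+5=11, value 41+34=75
- Q6+Q1: time 10+6=16, value 23+41=64
- Q6+Q4: time 10+5=15, value 23+34=57
Best: 90 marks.

90 marks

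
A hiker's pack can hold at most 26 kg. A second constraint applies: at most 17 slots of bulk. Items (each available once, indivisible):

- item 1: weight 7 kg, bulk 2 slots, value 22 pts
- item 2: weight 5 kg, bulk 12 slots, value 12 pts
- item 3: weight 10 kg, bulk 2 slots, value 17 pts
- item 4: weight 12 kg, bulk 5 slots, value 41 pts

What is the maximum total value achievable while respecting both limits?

Feasible sets respecting both limits:
- item 1+item 4: weight 19, bulk 7, value 63
- item 3+item 4: weight 22, bulk 7, value 58
- item 2+item 4: weight 17, bulk 17, value 53
Best: 63 pts.

63 pts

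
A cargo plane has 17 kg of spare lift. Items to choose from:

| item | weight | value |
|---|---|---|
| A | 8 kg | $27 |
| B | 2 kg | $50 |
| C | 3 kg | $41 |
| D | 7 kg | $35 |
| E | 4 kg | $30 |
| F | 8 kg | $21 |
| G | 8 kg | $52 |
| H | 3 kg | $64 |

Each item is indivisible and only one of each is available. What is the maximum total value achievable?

$207

This is a 0/1 knapsack; check combinations near the capacity.
- B+C+G+H: weight 2+3+8+3=16, value 50+41+52+64=207
- B+E+G+H: weight 2+4+8+3=17, value 50+30+52+64=196
- B+C+D+H: weight 2+3+7+3=15, value 50+41+35+64=190
- B+C+E+H: weight 2+3+4+3=12, value 50+41+30+64=185
Best: $207.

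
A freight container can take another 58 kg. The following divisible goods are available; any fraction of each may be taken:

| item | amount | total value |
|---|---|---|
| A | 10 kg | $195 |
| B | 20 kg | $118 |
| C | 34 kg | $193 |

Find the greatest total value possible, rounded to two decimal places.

471.94

Take in order of value per unit:
- A (195/10 per unit): all 10 → value 195, running total 195.00
- B (118/20 per unit): all 20 → value 118, running total 313.00
- C (193/34 per unit): 28 of 34 → value 28×193/34 = 158.9412, running total 471.94
Total 471.94.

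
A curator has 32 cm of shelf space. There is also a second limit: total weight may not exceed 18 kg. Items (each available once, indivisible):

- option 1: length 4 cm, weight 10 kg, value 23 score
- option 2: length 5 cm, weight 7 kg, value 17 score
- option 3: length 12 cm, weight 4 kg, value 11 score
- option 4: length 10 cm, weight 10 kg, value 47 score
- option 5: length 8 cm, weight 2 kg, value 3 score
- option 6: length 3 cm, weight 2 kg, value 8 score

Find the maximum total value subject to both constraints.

Feasible sets respecting both limits:
- option 3+option 4+option 6: length 25, weight 16, value 66
- option 2+option 4: length 15, weight 17, value 64
- option 3+option 4+option 5: length 30, weight 16, value 61
- option 3+option 4: length 22, weight 14, value 58
Best: 66 score.

66 score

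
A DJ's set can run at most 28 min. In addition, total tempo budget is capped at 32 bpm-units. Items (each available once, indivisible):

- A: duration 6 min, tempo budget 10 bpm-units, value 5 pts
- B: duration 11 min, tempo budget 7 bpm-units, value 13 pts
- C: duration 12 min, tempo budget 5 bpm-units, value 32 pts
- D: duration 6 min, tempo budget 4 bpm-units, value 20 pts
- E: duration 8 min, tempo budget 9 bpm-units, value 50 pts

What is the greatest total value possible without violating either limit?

102 pts

Feasible sets respecting both limits:
- C+D+E: duration 26, tempo budget 18, value 102
- A+C+E: duration 26, tempo budget 24, value 87
- B+D+E: duration 25, tempo budget 20, value 83
- C+E: duration 20, tempo budget 14, value 82
Best: 102 pts.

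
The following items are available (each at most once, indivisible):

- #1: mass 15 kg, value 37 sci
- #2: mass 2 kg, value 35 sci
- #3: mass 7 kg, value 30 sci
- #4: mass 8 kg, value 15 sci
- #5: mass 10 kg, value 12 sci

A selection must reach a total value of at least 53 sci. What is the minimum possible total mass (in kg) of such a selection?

Subsets with value ≥ 53, sorted by total mass:
- #2+#3: mass 9, value 65
- #2+#3+#4: mass 17, value 80
- #1+#2: mass 17, value 72
Minimum mass: 9 kg.

9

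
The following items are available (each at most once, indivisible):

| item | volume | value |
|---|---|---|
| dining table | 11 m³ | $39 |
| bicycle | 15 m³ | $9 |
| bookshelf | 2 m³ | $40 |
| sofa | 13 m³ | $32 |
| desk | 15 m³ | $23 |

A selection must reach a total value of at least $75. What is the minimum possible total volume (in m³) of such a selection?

Subsets with value ≥ 75, sorted by total volume:
- dining table+bookshelf: volume 13, value 79
- dining table+bookshelf+sofa: volume 26, value 111
- dining table+bookshelf+desk: volume 28, value 102
- dining table+bicycle+bookshelf: volume 28, value 88
Minimum volume: 13 m³.

13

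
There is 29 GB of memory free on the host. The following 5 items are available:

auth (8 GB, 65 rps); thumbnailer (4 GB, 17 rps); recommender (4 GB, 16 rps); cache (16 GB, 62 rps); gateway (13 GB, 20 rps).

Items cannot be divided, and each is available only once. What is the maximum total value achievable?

144 rps

Check high-value combinations within 29 GB:
- auth+thumbnailer+cache: memory 8+4+16=28, value 65+17+62=144
- auth+recommender+cache: memory 8+4+16=28, value 65+16+62=143
- auth+cache: memory 8+16=24, value 65+62=127
- auth+thumbnailer+recommender+gateway: memory 8+4+4+13=29, value 65+17+16+20=118
- auth+thumbnailer+gateway: memory 8+4+13=25, value 65+17+20=102
Best: 144 rps.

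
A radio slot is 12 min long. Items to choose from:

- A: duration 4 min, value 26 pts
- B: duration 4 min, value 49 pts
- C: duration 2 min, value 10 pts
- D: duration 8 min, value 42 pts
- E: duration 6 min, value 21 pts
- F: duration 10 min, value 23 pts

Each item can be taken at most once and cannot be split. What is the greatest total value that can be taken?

91 pts

Check high-value combinations within 12 min:
- B+D: duration 4+8=12, value 49+42=91
- A+B+C: duration 4+4+2=10, value 26+49+10=85
- B+C+E: duration 4+2+6=12, value 49+10+21=80
- A+B: duration 4+4=8, value 26+49=75
- B+E: duration 4+6=10, value 49+21=70
Best: 91 pts.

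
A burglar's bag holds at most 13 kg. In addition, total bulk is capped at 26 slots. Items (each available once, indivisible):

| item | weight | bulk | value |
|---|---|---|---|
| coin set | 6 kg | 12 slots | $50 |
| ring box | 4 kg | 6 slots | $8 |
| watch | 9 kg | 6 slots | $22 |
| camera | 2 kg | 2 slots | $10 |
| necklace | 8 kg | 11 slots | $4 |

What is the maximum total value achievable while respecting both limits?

Feasible sets respecting both limits:
- coin set+ring box+camera: weight 12, bulk 20, value 68
- coin set+camera: weight 8, bulk 14, value 60
- coin set+ring box: weight 10, bulk 18, value 58
Best: $68.

$68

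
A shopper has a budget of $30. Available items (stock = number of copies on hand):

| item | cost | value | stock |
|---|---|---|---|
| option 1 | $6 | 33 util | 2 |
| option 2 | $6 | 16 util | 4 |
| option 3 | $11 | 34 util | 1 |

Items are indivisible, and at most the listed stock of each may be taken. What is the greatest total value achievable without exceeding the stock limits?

116 util

Best selections within cost 30 and stock limits:
- 2×option 1 + 1×option 2 + 1×option 3: cost 29, value 116
- 2×option 1 + 3×option 2: cost 30, value 114
Best: 116 util.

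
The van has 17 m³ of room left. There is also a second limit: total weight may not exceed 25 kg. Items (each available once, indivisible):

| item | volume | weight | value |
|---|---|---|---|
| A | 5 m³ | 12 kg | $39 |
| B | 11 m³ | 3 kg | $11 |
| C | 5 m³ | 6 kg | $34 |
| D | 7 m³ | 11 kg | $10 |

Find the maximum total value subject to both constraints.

$73

Feasible sets respecting both limits:
- A+C: volume 10, weight 18, value 73
- A+B: volume 16, weight 15, value 50
- A+D: volume 12, weight 23, value 49
- B+C: volume 16, weight 9, value 45
Best: $73.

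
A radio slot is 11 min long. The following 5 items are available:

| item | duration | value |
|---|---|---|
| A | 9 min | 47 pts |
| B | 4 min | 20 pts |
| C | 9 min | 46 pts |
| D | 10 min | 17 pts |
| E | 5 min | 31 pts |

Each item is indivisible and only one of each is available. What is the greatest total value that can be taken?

51 pts

Check high-value combinations within 11 min:
- B+E: duration 4+5=9, value 20+31=51
- A: duration 9, value 47
- C: duration 9, value 46
- E: duration 5, value 31
Best: 51 pts.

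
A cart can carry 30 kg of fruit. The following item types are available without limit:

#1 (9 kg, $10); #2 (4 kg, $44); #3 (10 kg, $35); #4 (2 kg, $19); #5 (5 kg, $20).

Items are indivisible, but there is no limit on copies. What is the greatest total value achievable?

Best value-per-unit is #2 at 44/4; filling with it alone gives 7×44 = 308.
Optimal mix: 7×#2 + 1×#4 → weight 30, value 327.

$327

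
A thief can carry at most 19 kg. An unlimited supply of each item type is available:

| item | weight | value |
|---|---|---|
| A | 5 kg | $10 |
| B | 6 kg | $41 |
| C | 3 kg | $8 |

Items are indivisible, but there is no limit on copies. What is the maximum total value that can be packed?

$123

Best value-per-unit is B at 41/6, and filling with it alone uses weight 3×6=18. No mix of the others beats 3×41 = 123.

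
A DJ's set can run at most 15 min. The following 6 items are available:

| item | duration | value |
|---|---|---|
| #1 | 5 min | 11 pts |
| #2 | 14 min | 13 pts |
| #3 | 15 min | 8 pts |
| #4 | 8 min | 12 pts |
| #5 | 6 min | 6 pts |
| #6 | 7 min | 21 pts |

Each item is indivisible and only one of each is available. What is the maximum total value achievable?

33 pts

Check high-value combinations within 15 min:
- #4+#6: duration 8+7=15, value 12+21=33
- #1+#6: duration 5+7=12, value 11+21=32
- #5+#6: duration 6+7=13, value 6+21=27
Best: 33 pts.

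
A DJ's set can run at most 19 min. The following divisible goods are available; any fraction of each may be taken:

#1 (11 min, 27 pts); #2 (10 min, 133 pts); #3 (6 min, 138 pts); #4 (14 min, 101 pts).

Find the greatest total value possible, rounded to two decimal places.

Take in order of value per unit:
- #3 (138/6 per unit): all 6 → value 138, running total 138.00
- #2 (133/10 per unit): all 10 → value 133, running total 271.00
- #4 (101/14 per unit): 3 of 14 → value 3×101/14 = 21.6429, running total 292.64
Total 292.64.

292.64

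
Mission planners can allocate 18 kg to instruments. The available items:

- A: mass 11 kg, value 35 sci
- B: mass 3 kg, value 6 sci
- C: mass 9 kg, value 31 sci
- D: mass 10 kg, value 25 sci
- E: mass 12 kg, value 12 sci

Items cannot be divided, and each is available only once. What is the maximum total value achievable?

This is a 0/1 knapsack; check combinations near the capacity.
- A+B: mass 11+3=14, value 35+6=41
- B+C: mass 3+9=12, value 6+31=37
- A: mass 11, value 35
- C: mass 9, value 31
Best: 41 sci.

41 sci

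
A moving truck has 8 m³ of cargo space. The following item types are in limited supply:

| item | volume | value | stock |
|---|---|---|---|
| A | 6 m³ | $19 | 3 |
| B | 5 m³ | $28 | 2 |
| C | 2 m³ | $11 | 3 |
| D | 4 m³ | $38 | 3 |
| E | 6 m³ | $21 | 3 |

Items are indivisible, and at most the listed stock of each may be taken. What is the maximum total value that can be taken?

Top feasible selections:
- 2×D: volume 8, value 76
- 2×C + 1×D: volume 8, value 60
- 1×C + 1×D: volume 6, value 49
Best: $76.

$76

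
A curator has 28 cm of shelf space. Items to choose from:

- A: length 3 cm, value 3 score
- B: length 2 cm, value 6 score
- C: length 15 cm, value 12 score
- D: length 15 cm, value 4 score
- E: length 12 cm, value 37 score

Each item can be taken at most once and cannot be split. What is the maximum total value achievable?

Check high-value combinations within 28 cm:
- C+E: length 15+12=27, value 12+37=49
- A+B+E: length 3+2+12=17, value 3+6+37=46
- B+E: length 2+12=14, value 6+37=43
Best: 49 score.

49 score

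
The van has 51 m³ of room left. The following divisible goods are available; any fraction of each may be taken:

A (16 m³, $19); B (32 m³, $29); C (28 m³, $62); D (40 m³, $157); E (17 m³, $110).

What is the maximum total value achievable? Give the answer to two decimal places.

243.45

Take in order of value per unit:
- E (110/17 per unit): all 17 → value 110, running total 110.00
- D (157/40 per unit): 34 of 40 → value 34×157/40 = 133.4500, running total 243.45
Total 243.45.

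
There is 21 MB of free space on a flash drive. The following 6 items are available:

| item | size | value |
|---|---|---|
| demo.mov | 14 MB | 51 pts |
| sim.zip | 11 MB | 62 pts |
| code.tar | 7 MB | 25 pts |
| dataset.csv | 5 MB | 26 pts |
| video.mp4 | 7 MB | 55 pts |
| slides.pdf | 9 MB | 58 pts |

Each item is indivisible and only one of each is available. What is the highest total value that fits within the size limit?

139 pts

Check high-value combinations within 21 MB:
- dataset.csv+video.mp4+slides.pdf: size 5+7+9=21, value 26+55+58=139
- sim.zip+slides.pdf: size 11+9=20, value 62+58=120
- sim.zip+video.mp4: size 11+7=18, value 62+55=117
- video.mp4+slides.pdf: size 7+9=16, value 55+58=113
- code.tar+dataset.csv+slides.pdf: size 7+5+9=21, value 25+26+58=109
Best: 139 pts.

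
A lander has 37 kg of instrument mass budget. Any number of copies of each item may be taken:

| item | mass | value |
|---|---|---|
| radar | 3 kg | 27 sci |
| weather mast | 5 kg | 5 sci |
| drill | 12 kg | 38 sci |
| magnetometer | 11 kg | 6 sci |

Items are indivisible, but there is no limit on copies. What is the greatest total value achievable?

Best value-per-unit is radar at 27/3, and filling with it alone uses mass 12×3=36. No mix of the others beats 12×27 = 324.

324 sci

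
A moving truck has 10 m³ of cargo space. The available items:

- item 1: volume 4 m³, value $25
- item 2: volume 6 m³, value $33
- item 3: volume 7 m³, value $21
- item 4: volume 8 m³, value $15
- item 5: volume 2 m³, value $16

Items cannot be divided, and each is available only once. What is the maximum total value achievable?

$58

Check high-value combinations within 10 m³:
- item 1+item 2: volume 4+6=10, value 25+33=58
- item 2+item 5: volume 6+2=8, value 33+16=49
- item 1+item 5: volume 4+2=6, value 25+16=41
Best: $58.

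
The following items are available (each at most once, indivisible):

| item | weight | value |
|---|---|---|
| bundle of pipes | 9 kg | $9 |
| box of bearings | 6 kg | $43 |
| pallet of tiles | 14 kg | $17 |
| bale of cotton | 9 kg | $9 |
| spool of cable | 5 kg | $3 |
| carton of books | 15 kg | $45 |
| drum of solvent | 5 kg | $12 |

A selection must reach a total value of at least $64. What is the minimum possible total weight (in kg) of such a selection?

20

Subsets with value ≥ 64, sorted by total weight:
- bundle of pipes+box of bearings+drum of solvent: weight 20, value 64
- box of bearings+bale of cotton+drum of solvent: weight 20, value 64
- box of bearings+carton of books: weight 21, value 88
- box of bearings+pallet of tiles+drum of solvent: weight 25, value 72
Minimum weight: 20 kg.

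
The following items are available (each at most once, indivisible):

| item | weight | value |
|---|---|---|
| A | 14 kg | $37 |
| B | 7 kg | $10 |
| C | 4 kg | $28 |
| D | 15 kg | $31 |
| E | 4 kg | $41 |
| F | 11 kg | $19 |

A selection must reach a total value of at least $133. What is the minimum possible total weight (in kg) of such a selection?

Subsets with value ≥ 133, sorted by total weight:
- A+C+D+E: weight 37, value 137
- A+B+C+E+F: weight 40, value 135
- A+B+C+D+E: weight 44, value 147
- A+C+D+E+F: weight 48, value 156
Minimum weight: 37 kg.

37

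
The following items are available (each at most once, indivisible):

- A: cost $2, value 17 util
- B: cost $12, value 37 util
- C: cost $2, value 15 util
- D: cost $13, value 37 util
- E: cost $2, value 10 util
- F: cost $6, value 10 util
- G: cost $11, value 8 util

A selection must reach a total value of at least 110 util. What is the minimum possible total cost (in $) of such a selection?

Subsets with value ≥ 110, sorted by total cost:
- A+B+C+D+E: cost 31, value 116
- A+B+C+D+F: cost 35, value 116
- A+B+D+E+F: cost 35, value 111
- A+B+C+D+E+F: cost 37, value 126
Minimum cost: 31 $.

31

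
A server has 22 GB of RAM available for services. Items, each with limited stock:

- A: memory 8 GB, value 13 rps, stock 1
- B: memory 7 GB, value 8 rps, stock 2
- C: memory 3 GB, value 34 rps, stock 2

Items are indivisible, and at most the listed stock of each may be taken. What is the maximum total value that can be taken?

Top feasible selections:
- 1×A + 1×B + 2×C: memory 21, value 89
- 2×B + 2×C: memory 20, value 84
Best: 89 rps.

89 rps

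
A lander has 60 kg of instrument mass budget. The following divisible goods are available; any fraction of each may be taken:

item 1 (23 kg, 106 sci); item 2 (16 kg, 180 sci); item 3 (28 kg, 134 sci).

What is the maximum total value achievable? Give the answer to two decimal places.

Take in order of value per unit:
- item 2 (180/16 per unit): all 16 → value 180, running total 180.00
- item 3 (134/28 per unit): all 28 → value 134, running total 314.00
- item 1 (106/23 per unit): 16 of 23 → value 16×106/23 = 73.7391, running total 387.74
Total 387.74.

387.74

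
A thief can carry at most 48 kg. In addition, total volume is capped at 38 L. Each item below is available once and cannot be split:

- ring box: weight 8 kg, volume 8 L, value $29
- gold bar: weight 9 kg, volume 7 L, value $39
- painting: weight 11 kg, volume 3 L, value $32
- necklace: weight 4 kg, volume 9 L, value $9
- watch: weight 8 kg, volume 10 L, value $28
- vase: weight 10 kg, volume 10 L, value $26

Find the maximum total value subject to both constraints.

$154

Feasible sets respecting both limits:
- ring box+gold bar+painting+watch+vase: weight 46, volume 38, value 154
- ring box+gold bar+painting+necklace+watch: weight 40, volume 37, value 137
- ring box+gold bar+painting+necklace+vase: weight 42, volume 37, value 135
- ring box+gold bar+painting+watch: weight 36, volume 28, value 128
Best: $154.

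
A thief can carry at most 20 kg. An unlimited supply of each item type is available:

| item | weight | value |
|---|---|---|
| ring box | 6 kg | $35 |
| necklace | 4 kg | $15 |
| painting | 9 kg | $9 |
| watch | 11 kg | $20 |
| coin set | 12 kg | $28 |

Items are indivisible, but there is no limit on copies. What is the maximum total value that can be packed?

Best value-per-unit is ring box at 35/6, and filling with it alone uses weight 3×6=18. No mix of the others beats 3×35 = 105.

$105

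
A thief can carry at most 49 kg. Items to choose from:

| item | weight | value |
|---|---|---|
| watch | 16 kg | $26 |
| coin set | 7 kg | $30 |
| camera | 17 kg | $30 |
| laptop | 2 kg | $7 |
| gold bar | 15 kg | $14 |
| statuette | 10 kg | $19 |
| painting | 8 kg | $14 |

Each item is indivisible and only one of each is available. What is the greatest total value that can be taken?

$100

Check high-value combinations within 49 kg:
- coin set+camera+laptop+statuette+painting: weight 7+17+2+10+8=44, value 30+30+7+19+14=100
- watch+coin set+camera+painting: weight 16+7+17+8=48, value 26+30+30+14=100
- watch+coin set+laptop+statuette+painting: weight 16+7+2+10+8=43, value 26+30+7+19+14=96
- coin set+camera+laptop+gold bar+painting: weight 7+17+2+15+8=49, value 30+30+7+14+14=95
Best: $100.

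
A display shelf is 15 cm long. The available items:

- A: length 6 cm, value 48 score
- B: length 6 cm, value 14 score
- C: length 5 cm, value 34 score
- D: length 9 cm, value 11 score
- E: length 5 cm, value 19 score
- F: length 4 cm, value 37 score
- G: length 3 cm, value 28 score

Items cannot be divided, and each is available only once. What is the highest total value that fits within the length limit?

Check high-value combinations within 15 cm:
- A+C+F: length 6+5+4=15, value 48+34+37=119
- A+F+G: length 6+4+3=13, value 48+37+28=113
- A+C+G: length 6+5+3=14, value 48+34+28=110
- A+E+F: length 6+5+4=15, value 48+19+37=104
- C+F+G: length 5+4+3=12, value 34+37+28=99
Best: 119 score.

119 score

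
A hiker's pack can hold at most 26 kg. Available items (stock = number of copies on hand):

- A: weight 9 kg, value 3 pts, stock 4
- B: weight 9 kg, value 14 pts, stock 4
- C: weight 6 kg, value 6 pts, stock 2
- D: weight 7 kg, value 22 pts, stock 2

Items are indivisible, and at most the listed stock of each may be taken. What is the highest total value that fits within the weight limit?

58 pts

Top feasible selections:
- 1×B + 2×D: weight 23, value 58
- 2×C + 2×D: weight 26, value 56
- 1×C + 2×D: weight 20, value 50
- 2×B + 1×D: weight 25, value 50
Best: 58 pts.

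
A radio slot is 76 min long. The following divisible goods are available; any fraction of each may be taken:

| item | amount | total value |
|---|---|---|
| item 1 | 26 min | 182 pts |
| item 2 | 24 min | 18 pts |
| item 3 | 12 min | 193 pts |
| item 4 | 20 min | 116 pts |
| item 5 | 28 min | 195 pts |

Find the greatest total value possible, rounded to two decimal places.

628.00

Take in order of value per unit:
- item 3 (193/12 per unit): all 12 → value 193, running total 193.00
- item 1 (182/26 per unit): all 26 → value 182, running total 375.00
- item 5 (195/28 per unit): all 28 → value 195, running total 570.00
- item 4 (116/20 per unit): 10 of 20 → value 10×116/20 = 58.0000, running total 628.00
Total 628.00.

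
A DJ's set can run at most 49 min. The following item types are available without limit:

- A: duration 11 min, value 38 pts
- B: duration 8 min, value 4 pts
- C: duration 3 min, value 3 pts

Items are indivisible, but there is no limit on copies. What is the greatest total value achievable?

Best value-per-unit is A at 38/11; filling with it alone gives 4×38 = 152.
Optimal mix: 4×A + 1×C → duration 47, value 155.

155 pts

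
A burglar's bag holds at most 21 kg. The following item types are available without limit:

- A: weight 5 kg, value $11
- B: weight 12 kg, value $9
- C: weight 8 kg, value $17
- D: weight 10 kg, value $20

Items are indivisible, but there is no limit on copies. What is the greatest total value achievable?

$45

Best value-per-unit is A at 11/5; filling with it alone gives 4×11 = 44.
Optimal mix: 1×A + 2×C → weight 21, value 45.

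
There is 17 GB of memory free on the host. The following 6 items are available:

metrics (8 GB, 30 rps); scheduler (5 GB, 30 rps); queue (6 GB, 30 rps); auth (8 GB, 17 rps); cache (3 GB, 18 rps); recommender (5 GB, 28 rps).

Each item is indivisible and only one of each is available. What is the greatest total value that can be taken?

88 rps

Check high-value combinations within 17 GB:
- scheduler+queue+recommender: memory 5+6+5=16, value 30+30+28=88
- scheduler+queue+cache: memory 5+6+3=14, value 30+30+18=78
- metrics+scheduler+cache: memory 8+5+3=16, value 30+30+18=78
- metrics+queue+cache: memory 8+6+3=17, value 30+30+18=78
Best: 88 rps.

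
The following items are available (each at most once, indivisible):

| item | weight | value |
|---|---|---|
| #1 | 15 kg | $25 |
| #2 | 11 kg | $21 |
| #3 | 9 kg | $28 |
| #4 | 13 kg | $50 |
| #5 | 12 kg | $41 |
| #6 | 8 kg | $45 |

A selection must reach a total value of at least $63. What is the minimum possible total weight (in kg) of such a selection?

Subsets with value ≥ 63, sorted by total weight:
- #3+#6: weight 17, value 73
- #2+#6: weight 19, value 66
Minimum weight: 17 kg.

17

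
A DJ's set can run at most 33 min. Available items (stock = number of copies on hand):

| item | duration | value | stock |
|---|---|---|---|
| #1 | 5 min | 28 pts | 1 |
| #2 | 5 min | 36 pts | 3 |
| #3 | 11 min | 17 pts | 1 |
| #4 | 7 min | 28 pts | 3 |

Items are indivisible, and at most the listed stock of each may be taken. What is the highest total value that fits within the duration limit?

Top feasible selections:
- 1×#1 + 3×#2 + 1×#4: duration 27, value 164
- 3×#2 + 2×#4: duration 29, value 164
Best: 164 pts.

164 pts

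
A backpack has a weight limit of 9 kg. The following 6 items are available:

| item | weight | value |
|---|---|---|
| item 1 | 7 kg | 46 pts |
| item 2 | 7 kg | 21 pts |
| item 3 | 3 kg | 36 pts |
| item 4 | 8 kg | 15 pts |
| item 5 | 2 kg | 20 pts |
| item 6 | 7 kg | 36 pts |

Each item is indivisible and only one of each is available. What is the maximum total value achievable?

66 pts

This is a 0/1 knapsack; check combinations near the capacity.
- item 1+item 5: weight 7+2=9, value 46+20=66
- item 3+item 5: weight 3+2=5, value 36+20=56
- item 5+item 6: weight 2+7=9, value 20+36=56
Best: 66 pts.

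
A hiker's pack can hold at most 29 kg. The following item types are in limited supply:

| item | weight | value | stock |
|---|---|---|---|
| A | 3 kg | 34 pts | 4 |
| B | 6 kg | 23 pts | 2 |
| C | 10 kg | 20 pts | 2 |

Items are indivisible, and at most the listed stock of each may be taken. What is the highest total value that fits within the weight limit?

182 pts

Top feasible selections:
- 4×A + 2×B: weight 24, value 182
- 4×A + 1×B + 1×C: weight 28, value 179
Best: 182 pts.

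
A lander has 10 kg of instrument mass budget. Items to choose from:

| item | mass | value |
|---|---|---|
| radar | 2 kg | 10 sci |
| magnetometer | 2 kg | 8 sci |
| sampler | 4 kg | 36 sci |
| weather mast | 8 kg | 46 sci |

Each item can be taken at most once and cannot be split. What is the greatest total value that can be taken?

Check high-value combinations within 10 kg:
- radar+weather mast: mass 2+8=10, value 10+46=56
- radar+magnetometer+sampler: mass 2+2+4=8, value 10+8+36=54
- magnetometer+weather mast: mass 2+8=10, value 8+46=54
- radar+sampler: mass 2+4=6, value 10+36=46
- weather mast: mass 8, value 46
Best: 56 sci.

56 sci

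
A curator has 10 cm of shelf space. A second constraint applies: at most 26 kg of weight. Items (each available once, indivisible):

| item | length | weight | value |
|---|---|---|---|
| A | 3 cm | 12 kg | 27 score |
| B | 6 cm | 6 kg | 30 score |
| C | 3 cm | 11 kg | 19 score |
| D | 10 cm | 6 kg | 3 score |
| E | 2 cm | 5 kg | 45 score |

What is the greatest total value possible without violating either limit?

75 score

Feasible sets respecting both limits:
- B+E: length 8, weight 11, value 75
- A+E: length 5, weight 17, value 72
- C+E: length 5, weight 16, value 64
Best: 75 score.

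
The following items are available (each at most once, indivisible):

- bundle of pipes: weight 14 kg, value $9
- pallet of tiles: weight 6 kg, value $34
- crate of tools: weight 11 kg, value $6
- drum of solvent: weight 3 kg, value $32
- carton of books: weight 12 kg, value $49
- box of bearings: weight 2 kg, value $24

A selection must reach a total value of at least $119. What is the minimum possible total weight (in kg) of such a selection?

Subsets with value ≥ 119, sorted by total weight:
- pallet of tiles+drum of solvent+carton of books+box of bearings: weight 23, value 139
- pallet of tiles+crate of tools+drum of solvent+carton of books: weight 32, value 121
Minimum weight: 23 kg.

23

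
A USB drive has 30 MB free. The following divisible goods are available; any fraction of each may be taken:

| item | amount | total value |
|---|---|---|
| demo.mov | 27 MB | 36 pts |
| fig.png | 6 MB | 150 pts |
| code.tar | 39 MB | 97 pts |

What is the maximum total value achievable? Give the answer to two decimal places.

209.69

Take in order of value per unit:
- fig.png (150/6 per unit): all 6 → value 150, running total 150.00
- code.tar (97/39 per unit): 24 of 39 → value 24×97/39 = 59.6923, running total 209.69
Total 209.69.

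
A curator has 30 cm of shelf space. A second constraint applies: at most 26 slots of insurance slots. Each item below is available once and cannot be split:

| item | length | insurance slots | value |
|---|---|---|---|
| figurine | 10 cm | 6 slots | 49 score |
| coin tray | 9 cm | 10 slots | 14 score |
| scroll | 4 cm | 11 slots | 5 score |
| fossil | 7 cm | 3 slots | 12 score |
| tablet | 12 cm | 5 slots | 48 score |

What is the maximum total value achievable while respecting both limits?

Feasible sets respecting both limits:
- figurine+fossil+tablet: length 29, insurance slots 14, value 109
- figurine+scroll+tablet: length 26, insurance slots 22, value 102
- figurine+tablet: length 22, insurance slots 11, value 97
Best: 109 score.

109 score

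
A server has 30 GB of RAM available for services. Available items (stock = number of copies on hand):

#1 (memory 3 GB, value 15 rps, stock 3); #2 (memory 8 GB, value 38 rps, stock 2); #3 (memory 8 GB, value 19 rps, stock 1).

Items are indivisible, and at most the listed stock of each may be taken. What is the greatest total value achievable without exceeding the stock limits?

125 rps

Top feasible selections:
- 2×#1 + 2×#2 + 1×#3: memory 30, value 125
- 3×#1 + 2×#2: memory 25, value 121
- 1×#1 + 2×#2 + 1×#3: memory 27, value 110
- 2×#1 + 2×#2: memory 22, value 106
Best: 125 rps.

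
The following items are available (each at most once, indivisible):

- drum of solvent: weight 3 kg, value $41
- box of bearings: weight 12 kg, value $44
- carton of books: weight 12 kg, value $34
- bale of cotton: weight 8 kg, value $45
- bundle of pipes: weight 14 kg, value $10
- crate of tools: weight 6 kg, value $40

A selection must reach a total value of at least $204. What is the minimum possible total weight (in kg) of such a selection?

Subsets with value ≥ 204, sorted by total weight:
- drum of solvent+box of bearings+carton of books+bale of cotton+crate of tools: weight 41, value 204
- drum of solvent+box of bearings+carton of books+bale of cotton+bundle of pipes+crate of tools: weight 55, value 214
Minimum weight: 41 kg.

41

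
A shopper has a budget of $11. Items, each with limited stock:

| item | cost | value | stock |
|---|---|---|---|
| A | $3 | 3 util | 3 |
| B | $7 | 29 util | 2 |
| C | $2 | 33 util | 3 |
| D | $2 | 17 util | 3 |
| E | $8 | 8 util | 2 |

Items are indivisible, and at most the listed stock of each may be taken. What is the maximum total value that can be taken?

Top feasible selections:
- 3×C + 2×D: cost 10, value 133
- 1×A + 3×C + 1×D: cost 11, value 119
Best: 133 util.

133 util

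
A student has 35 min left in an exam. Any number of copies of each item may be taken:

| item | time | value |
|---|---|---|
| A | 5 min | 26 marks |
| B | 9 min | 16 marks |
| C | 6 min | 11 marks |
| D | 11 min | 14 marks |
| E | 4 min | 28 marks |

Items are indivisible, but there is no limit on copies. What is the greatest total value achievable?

224 marks

Best value-per-unit is E at 28/4, and filling with it alone uses time 8×4=32. No mix of the others beats 8×28 = 224.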